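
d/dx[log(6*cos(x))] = -tan(x)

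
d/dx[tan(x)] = cos(x)^(-2)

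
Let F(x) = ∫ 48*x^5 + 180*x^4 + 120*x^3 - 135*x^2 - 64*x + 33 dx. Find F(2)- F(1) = 1692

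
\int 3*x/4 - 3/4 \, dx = 3*x^2/8 - 3*x/4 + C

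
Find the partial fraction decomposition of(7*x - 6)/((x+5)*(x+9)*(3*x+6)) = -23/(28*(x + 9)) + 41/(36*(x + 5)) - 20/(63*(x + 2))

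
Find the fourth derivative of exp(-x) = exp(-x)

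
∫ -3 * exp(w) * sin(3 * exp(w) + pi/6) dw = cos(3*exp(w) + pi/6) + C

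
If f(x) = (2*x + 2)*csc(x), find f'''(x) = 2*(x*cos(x)/sin(x) - 6*x*cos(x)/sin(x)^3 - 3 + cos(x)/sin(x) + 6/sin(x)^2 - 6*cos(x)/sin(x)^3)/sin(x)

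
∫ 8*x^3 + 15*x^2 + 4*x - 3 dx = 2*x^4 + 5*x^3 + 2*x^2 - 3*x + C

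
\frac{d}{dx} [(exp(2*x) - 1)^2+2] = 4*exp(4*x) - 4*exp(2*x)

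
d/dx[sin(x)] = cos(x)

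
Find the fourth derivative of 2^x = 2^x*log(2)^4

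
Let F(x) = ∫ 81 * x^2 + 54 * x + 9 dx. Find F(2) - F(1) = 279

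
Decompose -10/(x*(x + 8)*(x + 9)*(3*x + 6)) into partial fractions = 10/(189*(x + 9)) - 5/(72*(x + 8)) + 5/(126*(x + 2)) - 5/(216*x)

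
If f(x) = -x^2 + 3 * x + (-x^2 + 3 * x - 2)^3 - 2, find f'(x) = -6*x^5 + 45*x^4 - 132*x^3 + 189*x^2 - 134*x + 39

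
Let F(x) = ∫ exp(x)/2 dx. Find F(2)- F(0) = -1/2 + exp(2)/2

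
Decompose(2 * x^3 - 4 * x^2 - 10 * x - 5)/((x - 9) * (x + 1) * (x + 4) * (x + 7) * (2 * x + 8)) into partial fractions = -817/(1728*(x + 7)) + 153/(338*(x + 4)) - 157/(234*(x + 4)^2) + 1/(1080*(x + 1)) + 1039/(54080*(x - 9))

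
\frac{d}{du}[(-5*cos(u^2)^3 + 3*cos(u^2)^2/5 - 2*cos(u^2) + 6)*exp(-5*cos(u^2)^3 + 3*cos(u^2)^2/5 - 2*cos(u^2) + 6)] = 2*u*(375*sin(u^2)^4 + 1018*sin(u^2)^2*cos(u^2) - 3465*sin(u^2)^2 - 1875*cos(u^2)^5 - 1328*cos(u^2) + 3440)*exp(-5*cos(u^2)^3 + 3*cos(u^2)^2/5 - 2*cos(u^2) + 6)*sin(u^2)/25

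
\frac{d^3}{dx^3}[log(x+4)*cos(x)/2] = (x^3*log(x + 4)*sin(x) + 12*x^2*log(x + 4)*sin(x) - 3*x^2*cos(x) + 48*x*log(x + 4)*sin(x) + 3*x*sin(x) - 24*x*cos(x) + 64*log(x + 4)*sin(x) + 12*sin(x) - 46*cos(x))/(2*x^3 + 24*x^2 + 96*x + 128)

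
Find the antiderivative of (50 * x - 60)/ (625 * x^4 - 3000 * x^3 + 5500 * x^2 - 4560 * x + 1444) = ((5*x - 6)^2 + 1)/((5*x - 6)^2 + 2) + C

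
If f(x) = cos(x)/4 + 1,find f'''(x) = sin(x)/4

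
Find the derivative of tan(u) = cos(u)^(-2)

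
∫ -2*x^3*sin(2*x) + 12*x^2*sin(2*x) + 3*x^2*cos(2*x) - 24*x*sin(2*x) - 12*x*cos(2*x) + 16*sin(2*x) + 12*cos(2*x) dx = (x - 2)^3*cos(2*x) + C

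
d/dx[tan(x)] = cos(x)^(-2)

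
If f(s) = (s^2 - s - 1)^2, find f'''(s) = 24*s - 12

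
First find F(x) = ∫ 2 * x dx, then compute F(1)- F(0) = 1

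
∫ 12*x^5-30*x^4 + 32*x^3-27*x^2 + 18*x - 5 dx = 2*x^6 - 6*x^5 + 8*x^4 - 9*x^3 + 9*x^2 - 5*x + C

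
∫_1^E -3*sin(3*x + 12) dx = cos(3*E + 12) - cos(15)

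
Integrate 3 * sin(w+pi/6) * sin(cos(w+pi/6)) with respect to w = 3*cos(cos(w + pi/6)) + C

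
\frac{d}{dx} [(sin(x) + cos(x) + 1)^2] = 2*cos(2*x) + 2*sqrt(2)*cos(x + pi/4)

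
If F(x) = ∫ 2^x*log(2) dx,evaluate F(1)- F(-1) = 3/2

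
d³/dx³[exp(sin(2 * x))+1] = -12*exp(sin(2*x))*sin(4*x) + 8*exp(sin(2*x))*cos(2*x)^3 - 8*exp(sin(2*x))*cos(2*x)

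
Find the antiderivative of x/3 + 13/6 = x^2/6 + 13*x/6 + C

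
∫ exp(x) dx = exp(x) + C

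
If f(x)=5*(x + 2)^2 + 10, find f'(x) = 10*x + 20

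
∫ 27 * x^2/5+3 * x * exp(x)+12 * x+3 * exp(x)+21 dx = 3*x*(3*x^2 + 10*x + 5*exp(x) + 35)/5 + C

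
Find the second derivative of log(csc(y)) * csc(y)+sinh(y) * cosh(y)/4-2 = -log(1/sin(y))/sin(y) + 2*log(1/sin(y))/sin(y)^3 + sinh(2*y)/2 - 2/sin(y) + 3/sin(y)^3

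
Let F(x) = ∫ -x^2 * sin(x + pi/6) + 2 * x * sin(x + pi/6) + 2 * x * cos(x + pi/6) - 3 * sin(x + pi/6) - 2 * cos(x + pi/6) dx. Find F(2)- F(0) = -3*sqrt(3)/2 + 3*cos(pi/6 + 2)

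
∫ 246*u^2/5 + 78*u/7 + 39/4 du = 82*u^3/5 + 39*u^2/7 + 39*u/4 + C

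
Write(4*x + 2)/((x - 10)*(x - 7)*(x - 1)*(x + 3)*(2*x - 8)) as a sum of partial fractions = -1/(728*(x + 3)) - 1/(216*(x - 1)) + 1/(42*(x - 4)) - 1/(36*(x - 7)) + 7/(702*(x - 10))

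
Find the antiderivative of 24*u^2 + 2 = 8*u^3 + 2*u + C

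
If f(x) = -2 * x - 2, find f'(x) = -2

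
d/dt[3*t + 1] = 3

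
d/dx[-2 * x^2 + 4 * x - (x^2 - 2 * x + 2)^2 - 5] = -4*x^3 + 12*x^2 - 20*x + 12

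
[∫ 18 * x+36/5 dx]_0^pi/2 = 18*pi/5 + 9*pi^2/4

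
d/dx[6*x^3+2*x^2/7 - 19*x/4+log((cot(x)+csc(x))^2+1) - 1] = (1008*x^2*sin(x) + 504*x^2*sin(2*x) + 32*x*sin(x) + 16*x*sin(2*x) - 266*sin(x) - 133*sin(2*x) - 112*cos(x) - 28*cos(2*x) - 84)/(28*(2*sin(x) + sin(2*x)))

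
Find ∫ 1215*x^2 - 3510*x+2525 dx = 405*x^3 - 1755*x^2 + 2525*x + C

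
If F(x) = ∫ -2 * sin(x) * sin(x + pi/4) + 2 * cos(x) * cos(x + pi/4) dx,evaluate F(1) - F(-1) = sqrt(2)*sin(2)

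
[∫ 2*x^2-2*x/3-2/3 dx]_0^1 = -1/3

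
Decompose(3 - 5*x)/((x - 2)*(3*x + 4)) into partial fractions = -29/(10*(3*x + 4)) - 7/(10*(x - 2))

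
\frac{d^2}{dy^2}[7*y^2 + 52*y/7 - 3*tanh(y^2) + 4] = 24*y^2*sinh(y^2)/cosh(y^2)^3 + 14 - 6/cosh(y^2)^2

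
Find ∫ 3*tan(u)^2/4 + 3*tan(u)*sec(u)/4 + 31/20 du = 4*u/5 + 3*tan(u)/4 + 3*sec(u)/4 + C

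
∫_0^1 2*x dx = 1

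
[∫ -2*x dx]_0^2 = -4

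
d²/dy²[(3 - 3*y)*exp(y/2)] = -3*y*exp(y/2)/4 - 9*exp(y/2)/4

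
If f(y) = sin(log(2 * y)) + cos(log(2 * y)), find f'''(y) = 2*(sin(log(y) + log(2)) + 2*cos(log(y) + log(2)))/y^3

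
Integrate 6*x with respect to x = 3*x^2 + C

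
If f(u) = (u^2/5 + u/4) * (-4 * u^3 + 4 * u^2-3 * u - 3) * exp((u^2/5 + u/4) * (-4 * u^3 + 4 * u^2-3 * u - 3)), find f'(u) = (1280*u^9 + 576*u^8 - 960*u^7 + 2800*u^6 + 2280*u^5 - 2380*u^4 + 658*u^3 + 1695*u^2 - 855*u - 300)*exp(-4*u^5/5 - u^4/5 + 2*u^3/5 - 27*u^2/20 - 3*u/4)/400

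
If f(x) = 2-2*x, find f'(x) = -2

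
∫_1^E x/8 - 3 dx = -529/16 + (-6 + E/4)^2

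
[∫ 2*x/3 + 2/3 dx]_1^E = -4/3 + (1 + E)^2/3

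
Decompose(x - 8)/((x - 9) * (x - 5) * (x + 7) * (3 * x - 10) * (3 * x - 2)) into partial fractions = 99/(29900*(3*x - 2)) - 63/(10540*(3*x - 10)) - 5/(45632*(x + 7)) + 1/(1040*(x - 5)) + 1/(27200*(x - 9))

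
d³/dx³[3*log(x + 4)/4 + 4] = 3/(2*x^3 + 24*x^2 + 96*x + 128)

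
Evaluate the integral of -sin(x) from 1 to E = cos(E) - cos(1)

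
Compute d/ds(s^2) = 2*s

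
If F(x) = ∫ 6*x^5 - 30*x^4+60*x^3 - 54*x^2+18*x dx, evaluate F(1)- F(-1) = -48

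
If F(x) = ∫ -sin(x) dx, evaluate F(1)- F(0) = -1 + cos(1)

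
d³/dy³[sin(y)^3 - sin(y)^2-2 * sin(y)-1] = (8*sin(y) + 27*cos(y)^2 - 19)*cos(y)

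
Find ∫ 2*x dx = x^2 + C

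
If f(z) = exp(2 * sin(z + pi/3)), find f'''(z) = 4*(sin(z)^2 - sqrt(3)*sin(z)*cos(z) - 3*sin(z + pi/3))*exp(sqrt(3)*cos(z))*exp(sin(z))*cos(z + pi/3)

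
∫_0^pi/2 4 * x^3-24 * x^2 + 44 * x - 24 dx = -9 + (-1 + (-2 + pi/2)^2)^2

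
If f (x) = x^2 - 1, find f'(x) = 2*x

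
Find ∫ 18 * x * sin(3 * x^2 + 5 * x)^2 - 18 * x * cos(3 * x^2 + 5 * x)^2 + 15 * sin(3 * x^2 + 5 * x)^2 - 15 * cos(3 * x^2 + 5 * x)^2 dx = -3*sin(2*x*(3*x + 5))/2 + C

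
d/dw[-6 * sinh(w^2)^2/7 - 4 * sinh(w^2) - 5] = -12*w*sinh(2*w^2)/7 - 8*w*cosh(w^2)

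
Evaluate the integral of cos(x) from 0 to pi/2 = 1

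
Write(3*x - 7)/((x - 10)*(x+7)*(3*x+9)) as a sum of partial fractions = -7/(51*(x + 7)) + 4/(39*(x + 3)) + 23/(663*(x - 10))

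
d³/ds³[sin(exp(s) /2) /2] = (-exp(2*s)*cos(exp(s)/2) - 6*exp(s)*sin(exp(s)/2) + 4*cos(exp(s)/2))*exp(s)/16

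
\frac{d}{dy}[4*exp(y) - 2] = 4*exp(y)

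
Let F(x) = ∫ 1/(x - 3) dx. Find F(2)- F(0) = -log(3)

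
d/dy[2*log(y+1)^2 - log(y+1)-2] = (4*log(y + 1) - 1)/(y + 1)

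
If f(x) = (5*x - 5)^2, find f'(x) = 50*x - 50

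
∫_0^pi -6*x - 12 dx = 12 - 3*(2 + pi)^2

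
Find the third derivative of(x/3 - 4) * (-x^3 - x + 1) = 24 - 8*x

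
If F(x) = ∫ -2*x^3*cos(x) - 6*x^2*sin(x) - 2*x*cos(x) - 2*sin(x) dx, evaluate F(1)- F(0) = -4*sin(1)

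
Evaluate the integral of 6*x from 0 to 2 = 12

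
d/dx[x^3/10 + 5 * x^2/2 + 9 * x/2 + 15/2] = 3*x^2/10 + 5*x + 9/2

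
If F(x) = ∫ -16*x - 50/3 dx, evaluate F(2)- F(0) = -196/3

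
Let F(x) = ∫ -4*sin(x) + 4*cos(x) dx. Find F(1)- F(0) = -4 + 4*cos(1) + 4*sin(1)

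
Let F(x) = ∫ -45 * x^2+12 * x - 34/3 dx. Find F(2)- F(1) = -295/3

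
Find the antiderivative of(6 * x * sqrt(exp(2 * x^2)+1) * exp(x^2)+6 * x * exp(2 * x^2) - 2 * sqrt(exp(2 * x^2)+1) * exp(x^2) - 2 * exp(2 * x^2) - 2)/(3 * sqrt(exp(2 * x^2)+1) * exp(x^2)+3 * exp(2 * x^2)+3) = -2*x/3 + log(sqrt(exp(2*x^2) + 1) + exp(x^2)) + C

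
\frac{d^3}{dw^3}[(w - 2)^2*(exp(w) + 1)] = w^2*exp(w) + 2*w*exp(w) - 2*exp(w)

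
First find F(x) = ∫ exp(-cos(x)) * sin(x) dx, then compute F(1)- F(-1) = 0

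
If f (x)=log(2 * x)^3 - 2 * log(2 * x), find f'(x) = (3*log(x)^2 + 6*log(2)*log(x) - 2 + 3*log(2)^2)/x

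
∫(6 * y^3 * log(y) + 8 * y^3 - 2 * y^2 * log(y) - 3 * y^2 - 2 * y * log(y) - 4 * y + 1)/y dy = (log(y) + 1)*(2*y^3 - y^2 - 2*y + 1) + C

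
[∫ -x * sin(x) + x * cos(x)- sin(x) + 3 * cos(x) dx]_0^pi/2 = pi/2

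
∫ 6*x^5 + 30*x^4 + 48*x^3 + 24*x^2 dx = x^6 + 6*x^5 + 12*x^4 + 8*x^3 + C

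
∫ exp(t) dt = exp(t) + C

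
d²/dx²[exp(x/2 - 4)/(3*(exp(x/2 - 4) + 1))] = (exp(x/2 - 4) - exp(3*x/2 - 12))/(48*exp(-12)*exp(3*x/2) + 48*exp(-4)*exp(x/2) + 12*exp(-16)*exp(2*x) + 72*exp(-8)*exp(x) + 12)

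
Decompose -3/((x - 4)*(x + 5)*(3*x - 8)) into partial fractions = 27/(92*(3*x - 8)) - 1/(69*(x + 5)) - 1/(12*(x - 4))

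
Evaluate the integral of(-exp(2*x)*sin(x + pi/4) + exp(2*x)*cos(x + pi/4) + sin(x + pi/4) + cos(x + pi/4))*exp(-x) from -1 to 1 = sqrt(2)*(E - exp(-1))*cos(1)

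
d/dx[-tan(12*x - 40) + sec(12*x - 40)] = -12*tan(12*x - 40)^2 + 12*tan(12*x - 40)*sec(12*x - 40) - 12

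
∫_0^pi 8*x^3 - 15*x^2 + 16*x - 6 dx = -4 + (1 + (-1 + pi)^2)*(-pi + 2 + 2*pi^2)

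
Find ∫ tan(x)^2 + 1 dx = tan(x) + C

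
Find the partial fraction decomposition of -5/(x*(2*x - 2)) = -5/(2*(x - 1)) + 5/(2*x)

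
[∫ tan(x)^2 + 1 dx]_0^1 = tan(1)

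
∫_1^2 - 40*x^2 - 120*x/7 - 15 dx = -2815/21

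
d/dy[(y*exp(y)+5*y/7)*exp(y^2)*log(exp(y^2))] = 10*y^4*exp(y^2)/7 + 2*y^4*exp(y^2 + y) + y^3*exp(y^2 + y) + 15*y^2*exp(y^2)/7 + 3*y^2*exp(y^2 + y)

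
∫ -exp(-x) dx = exp(-x) + C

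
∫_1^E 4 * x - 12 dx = -8 + 2*(-3 + E)^2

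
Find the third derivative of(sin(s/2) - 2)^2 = -sin(s)/2 + cos(s/2)/2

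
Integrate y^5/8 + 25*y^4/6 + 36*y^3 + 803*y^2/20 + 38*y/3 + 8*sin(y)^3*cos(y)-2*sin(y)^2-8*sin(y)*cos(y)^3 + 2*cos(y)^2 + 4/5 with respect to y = y^3/20 + y^2*(y^2 + 20*y + 16)^2/48 + y^2 + 4*y/5 + sin(2*y) + cos(4*y)/2 + C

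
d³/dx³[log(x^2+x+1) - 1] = (4*x^3 + 6*x^2 - 6*x - 4)/(x^6 + 3*x^5 + 6*x^4 + 7*x^3 + 6*x^2 + 3*x + 1)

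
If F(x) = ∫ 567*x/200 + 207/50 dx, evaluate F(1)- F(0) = 2223/400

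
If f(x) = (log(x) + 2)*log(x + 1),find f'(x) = (x*log(x) + x*log(x + 1) + 2*x + log(x + 1))/(x^2 + x)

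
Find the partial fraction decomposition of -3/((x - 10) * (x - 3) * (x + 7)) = -3/(170*(x + 7)) + 3/(70*(x - 3)) - 3/(119*(x - 10))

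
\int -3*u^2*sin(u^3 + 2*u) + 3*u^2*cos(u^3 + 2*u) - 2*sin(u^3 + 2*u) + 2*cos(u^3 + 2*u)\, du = sin(u*(u^2 + 2)) + cos(u*(u^2 + 2)) + C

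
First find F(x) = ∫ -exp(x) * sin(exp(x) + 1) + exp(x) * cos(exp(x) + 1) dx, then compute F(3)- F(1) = sqrt(2)*(sin(pi/4 + 1 + exp(3)) - sin(pi/4 + 1 + E))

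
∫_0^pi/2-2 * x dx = -pi^2/4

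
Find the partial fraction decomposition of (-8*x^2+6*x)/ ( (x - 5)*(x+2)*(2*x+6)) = -45/(8*(x + 3)) + 22/(7*(x + 2)) - 85/(56*(x - 5))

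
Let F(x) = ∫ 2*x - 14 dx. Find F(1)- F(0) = -13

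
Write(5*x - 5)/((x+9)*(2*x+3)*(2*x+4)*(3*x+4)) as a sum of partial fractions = -315/(92*(3*x + 4)) + 10/(3*(2*x + 3)) + 5/(483*(x + 9)) - 15/(28*(x + 2))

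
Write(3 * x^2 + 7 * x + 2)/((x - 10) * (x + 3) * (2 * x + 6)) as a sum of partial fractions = 135/(338*(x + 3)) - 4/(13*(x + 3)^2) + 186/(169*(x - 10))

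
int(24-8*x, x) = -4*x^2 + 24*x + C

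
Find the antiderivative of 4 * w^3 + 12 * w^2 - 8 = w^4 + 4*w^3 - 8*w + C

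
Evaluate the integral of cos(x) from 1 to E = -sin(1) + sin(E)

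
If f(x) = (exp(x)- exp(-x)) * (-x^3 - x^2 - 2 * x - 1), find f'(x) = (-x^3*exp(2*x) - x^3 - 4*x^2*exp(2*x) + 2*x^2 - 4*x*exp(2*x) - 3*exp(2*x) + 1)*exp(-x)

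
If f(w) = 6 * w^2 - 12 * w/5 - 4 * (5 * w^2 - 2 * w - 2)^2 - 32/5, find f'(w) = -400*w^3 + 240*w^2 + 140*w - 172/5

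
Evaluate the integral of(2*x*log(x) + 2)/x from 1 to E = 4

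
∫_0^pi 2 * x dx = pi^2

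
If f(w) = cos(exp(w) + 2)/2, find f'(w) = -exp(w)*sin(exp(w) + 2)/2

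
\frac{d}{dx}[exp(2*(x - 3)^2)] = 4*x*exp(2*x^2 - 12*x + 18) - 12*exp(2*x^2 - 12*x + 18)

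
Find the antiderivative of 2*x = x^2 + C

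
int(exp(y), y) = exp(y) + C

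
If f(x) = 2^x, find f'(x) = 2^x*log(2)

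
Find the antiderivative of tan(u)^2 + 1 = tan(u) + C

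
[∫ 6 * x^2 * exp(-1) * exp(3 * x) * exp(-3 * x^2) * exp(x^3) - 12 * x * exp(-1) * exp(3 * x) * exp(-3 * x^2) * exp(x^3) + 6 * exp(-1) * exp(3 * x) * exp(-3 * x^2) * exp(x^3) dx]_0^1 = 2 - 2*exp(-1)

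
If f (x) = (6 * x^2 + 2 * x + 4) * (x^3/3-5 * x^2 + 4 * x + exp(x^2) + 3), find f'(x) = 10*x^4 + 12*x^3*exp(x^2) - 352*x^3/3 + 4*x^2*exp(x^2) + 46*x^2 + 20*x*exp(x^2) + 12*x + 2*exp(x^2) + 22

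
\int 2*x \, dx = x^2 + C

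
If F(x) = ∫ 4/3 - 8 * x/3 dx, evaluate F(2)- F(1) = -8/3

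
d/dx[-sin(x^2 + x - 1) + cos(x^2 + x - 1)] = -2*x*sin(x^2 + x - 1) - 2*x*cos(x^2 + x - 1) - sin(x^2 + x - 1) - cos(x^2 + x - 1)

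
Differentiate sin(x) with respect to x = cos(x)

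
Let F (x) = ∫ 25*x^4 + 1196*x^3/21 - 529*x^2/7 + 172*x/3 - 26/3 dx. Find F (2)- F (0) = 5956/21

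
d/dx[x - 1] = 1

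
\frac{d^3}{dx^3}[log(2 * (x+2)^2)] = 4/(x^3 + 6*x^2 + 12*x + 8)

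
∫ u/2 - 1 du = u^2/4 - u + C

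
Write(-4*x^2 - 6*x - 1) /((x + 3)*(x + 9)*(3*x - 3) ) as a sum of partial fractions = -271/(180*(x + 9)) + 19/(72*(x + 3)) - 11/(120*(x - 1))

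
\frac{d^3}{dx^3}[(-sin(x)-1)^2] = -2*(4*sin(x) + 1)*cos(x)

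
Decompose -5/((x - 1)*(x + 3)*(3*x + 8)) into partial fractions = 45/(11*(3*x + 8)) - 5/(4*(x + 3)) - 5/(44*(x - 1))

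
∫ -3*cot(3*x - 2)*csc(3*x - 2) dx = csc(3*x - 2) + C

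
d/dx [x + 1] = 1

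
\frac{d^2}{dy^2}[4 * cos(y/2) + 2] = -cos(y/2)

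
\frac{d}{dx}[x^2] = 2*x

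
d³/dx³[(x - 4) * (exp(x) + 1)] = x*exp(x) - exp(x)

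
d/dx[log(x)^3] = 3*log(x)^2/x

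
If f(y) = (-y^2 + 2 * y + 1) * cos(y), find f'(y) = y^2*sin(y) - 2*y*sin(y) - 2*y*cos(y) - sin(y) + 2*cos(y)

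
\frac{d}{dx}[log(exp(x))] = 1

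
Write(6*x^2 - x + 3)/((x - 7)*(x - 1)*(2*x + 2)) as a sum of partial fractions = 5/(16*(x + 1)) - 1/(3*(x - 1)) + 145/(48*(x - 7))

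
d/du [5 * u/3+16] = 5/3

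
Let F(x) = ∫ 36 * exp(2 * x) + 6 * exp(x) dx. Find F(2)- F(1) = -12*exp(2) - 6*E + 18*exp(4)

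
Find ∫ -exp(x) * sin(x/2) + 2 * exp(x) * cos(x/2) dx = 2*exp(x)*cos(x/2) + C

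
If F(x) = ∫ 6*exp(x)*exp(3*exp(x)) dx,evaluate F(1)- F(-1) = -2*exp(3*exp(-1)) + 2*exp(3*E)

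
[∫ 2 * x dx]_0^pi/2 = pi^2/4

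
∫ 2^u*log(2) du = 2^u + C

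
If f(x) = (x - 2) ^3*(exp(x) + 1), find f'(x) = x^3*exp(x) - 3*x^2*exp(x) + 3*x^2 - 12*x + 4*exp(x) + 12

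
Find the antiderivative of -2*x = -x^2 + C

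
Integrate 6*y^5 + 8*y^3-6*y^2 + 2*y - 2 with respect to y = y^6 + 2*y^4 - 2*y^3 + y^2 - 2*y + C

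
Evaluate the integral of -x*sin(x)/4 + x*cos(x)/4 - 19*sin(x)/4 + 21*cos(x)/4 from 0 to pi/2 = pi/8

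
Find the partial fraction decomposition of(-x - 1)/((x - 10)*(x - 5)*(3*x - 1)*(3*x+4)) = -3/(3230*(3*x + 4)) - 6/(1015*(3*x - 1)) + 3/(665*(x - 5)) - 11/(4930*(x - 10))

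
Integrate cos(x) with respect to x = sin(x) + C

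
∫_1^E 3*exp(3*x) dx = -exp(3) + exp(3*E)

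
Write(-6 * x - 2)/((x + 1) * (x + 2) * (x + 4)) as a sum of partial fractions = 11/(3*(x + 4)) - 5/(x + 2) + 4/(3*(x + 1))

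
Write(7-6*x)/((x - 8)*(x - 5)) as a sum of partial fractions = 23/(3*(x - 5)) - 41/(3*(x - 8))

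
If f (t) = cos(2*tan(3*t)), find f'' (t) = -36*(-1 + cos(3*t)^(-2))^2*cos(2*tan(3*t)) - 36*sin(3*t)*sin(2*tan(3*t))/cos(3*t)^3 + 36*cos(2*tan(3*t)) - 72*cos(2*tan(3*t))/cos(3*t)^2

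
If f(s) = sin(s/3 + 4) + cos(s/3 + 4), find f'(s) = sqrt(2)*cos(s/3 + pi/4 + 4)/3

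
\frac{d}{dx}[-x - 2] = -1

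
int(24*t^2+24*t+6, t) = 8*t^3 + 12*t^2 + 6*t + C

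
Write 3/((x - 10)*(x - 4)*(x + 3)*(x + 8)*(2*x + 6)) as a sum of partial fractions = 1/(3600*(x + 8)) + 27/(414050*(x + 3)) + 3/(910*(x + 3)^2) - 1/(2352*(x - 4)) + 1/(12168*(x - 10))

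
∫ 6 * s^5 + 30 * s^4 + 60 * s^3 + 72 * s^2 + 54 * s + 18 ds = s^6 + 6*s^5 + 15*s^4 + 24*s^3 + 27*s^2 + 18*s + C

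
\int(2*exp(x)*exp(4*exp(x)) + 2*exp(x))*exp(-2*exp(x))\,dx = 2*sinh(2*exp(x)) + C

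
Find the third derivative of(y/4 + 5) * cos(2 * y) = 2*y*sin(2*y) + 40*sin(2*y) - 3*cos(2*y)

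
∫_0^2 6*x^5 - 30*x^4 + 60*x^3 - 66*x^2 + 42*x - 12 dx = -4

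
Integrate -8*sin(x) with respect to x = 8*cos(x) + C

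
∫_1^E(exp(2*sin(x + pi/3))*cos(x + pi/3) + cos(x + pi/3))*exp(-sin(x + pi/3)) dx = -exp(sin(1 + pi/3)) - exp(-sin(pi/3 + E)) + exp(-sin(1 + pi/3)) + exp(sin(pi/3 + E))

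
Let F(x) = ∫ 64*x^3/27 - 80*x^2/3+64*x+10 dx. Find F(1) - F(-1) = 20/9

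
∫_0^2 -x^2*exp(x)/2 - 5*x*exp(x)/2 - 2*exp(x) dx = 1/2 - 11*exp(2)/2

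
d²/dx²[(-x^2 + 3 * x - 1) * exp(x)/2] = -x^2*exp(x)/2 - x*exp(x)/2 + 3*exp(x)/2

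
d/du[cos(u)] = -sin(u)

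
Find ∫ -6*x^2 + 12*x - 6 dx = -2*x^3 + 6*x^2 - 6*x + C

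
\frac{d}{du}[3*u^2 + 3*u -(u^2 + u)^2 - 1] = -4*u^3 - 6*u^2 + 4*u + 3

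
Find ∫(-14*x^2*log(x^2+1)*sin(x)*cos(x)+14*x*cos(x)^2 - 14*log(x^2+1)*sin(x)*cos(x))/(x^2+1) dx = 7*log(x^2 + 1)*cos(x)^2 + C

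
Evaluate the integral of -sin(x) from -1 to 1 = 0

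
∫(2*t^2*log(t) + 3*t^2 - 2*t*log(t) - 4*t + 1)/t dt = (t - 1)^2*(log(t) + 1) + C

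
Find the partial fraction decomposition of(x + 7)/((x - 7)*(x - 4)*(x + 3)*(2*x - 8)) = -1/(245*(x + 3)) - 65/(882*(x - 4)) - 11/(42*(x - 4)^2) + 7/(90*(x - 7))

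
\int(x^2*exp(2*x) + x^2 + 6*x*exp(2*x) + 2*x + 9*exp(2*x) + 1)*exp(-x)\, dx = 2*((x + 2)^2 + 1)*sinh(x) + C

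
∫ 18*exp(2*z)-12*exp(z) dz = (3*exp(z) - 2)^2 + C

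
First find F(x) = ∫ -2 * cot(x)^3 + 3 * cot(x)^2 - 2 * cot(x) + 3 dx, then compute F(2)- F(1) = -cot(1)^2 + cot(2)^2 - 3*cot(2) + 3*cot(1)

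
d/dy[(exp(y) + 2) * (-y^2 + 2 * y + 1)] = -y^2*exp(y) - 4*y + 3*exp(y) + 4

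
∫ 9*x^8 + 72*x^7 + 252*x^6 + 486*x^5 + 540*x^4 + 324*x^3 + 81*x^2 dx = x^9 + 9*x^8 + 36*x^7 + 81*x^6 + 108*x^5 + 81*x^4 + 27*x^3 + C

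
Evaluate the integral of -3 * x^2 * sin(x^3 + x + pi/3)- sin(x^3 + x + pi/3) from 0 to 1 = cos(pi/3 + 2) - 1/2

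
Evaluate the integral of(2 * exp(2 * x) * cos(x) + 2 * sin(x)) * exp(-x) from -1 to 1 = 2*(E - exp(-1))*cos(1)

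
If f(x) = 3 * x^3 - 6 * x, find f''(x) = 18*x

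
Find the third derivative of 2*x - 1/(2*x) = 3/x^4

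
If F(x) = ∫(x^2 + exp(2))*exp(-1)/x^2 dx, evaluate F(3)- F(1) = 2*exp(-1) + 2*E/3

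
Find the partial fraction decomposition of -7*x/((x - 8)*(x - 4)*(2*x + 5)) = 10/(39*(2*x + 5)) + 7/(13*(x - 4)) - 2/(3*(x - 8))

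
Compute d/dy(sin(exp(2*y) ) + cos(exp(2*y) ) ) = 2*sqrt(2)*exp(2*y)*cos(exp(2*y) + pi/4)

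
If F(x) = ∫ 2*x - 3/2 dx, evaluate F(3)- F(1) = 5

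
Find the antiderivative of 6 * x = 3*x^2 + C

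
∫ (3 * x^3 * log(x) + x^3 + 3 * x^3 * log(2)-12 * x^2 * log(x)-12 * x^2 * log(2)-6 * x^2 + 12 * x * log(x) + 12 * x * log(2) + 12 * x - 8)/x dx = (x - 2)^3*log(2*x) + C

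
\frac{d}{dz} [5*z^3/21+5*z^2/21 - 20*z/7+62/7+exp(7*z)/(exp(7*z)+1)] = (15*z^2*exp(14*z) + 30*z^2*exp(7*z) + 15*z^2 + 10*z*exp(14*z) + 20*z*exp(7*z) + 10*z - 60*exp(14*z) + 27*exp(7*z) - 60)/(21*exp(14*z) + 42*exp(7*z) + 21)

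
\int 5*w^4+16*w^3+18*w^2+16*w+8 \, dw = w^5 + 4*w^4 + 6*w^3 + 8*w^2 + 8*w + C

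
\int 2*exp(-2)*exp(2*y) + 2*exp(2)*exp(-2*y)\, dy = 2*sinh(2*y - 2) + C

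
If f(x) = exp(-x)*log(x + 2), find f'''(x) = (-x^3*log(x + 2) - 6*x^2*log(x + 2) + 3*x^2 - 12*x*log(x + 2) + 15*x - 8*log(x + 2) + 20)/(x^3*exp(x) + 6*x^2*exp(x) + 12*x*exp(x) + 8*exp(x))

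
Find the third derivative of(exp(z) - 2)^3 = 27*exp(3*z) - 48*exp(2*z) + 12*exp(z)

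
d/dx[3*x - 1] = 3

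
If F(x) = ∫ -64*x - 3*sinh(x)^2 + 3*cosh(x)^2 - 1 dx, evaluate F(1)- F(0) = -30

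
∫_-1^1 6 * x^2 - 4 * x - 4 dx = -4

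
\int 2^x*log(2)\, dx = 2^x + C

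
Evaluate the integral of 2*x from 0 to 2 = 4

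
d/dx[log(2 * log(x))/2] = 1/(2*x*log(x))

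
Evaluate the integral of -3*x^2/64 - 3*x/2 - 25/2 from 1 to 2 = -951/64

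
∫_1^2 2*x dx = 3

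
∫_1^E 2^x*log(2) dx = -2 + 2^E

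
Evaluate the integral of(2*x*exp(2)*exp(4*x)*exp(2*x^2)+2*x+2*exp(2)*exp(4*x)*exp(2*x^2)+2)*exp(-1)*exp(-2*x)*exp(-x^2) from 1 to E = -exp(4) - exp(-(1 + E)^2) + exp(-4) + exp((1 + E)^2)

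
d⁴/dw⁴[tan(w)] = 24*tan(w)^5 + 40*tan(w)^3 + 16*tan(w)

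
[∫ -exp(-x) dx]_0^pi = -1 + exp(-pi)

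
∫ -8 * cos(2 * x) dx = -4*sin(2*x) + C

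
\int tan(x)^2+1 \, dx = tan(x) + C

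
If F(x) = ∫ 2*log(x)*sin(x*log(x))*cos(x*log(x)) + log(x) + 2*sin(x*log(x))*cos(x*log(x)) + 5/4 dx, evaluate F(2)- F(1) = 1/4 + sin(2*log(2))^2 + 2*log(2)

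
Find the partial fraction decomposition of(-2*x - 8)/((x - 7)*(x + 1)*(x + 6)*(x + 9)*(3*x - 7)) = 513/(59500*(3*x - 7)) + 5/(6528*(x + 9)) - 4/(4875*(x + 6)) - 3/(1600*(x + 1)) - 11/(11648*(x - 7))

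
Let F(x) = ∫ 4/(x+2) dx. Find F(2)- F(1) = -4*log(3) + 8*log(2)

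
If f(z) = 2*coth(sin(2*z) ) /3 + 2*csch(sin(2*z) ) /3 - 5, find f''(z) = 4*(2*sin(2*z)*sinh(sin(2*z)) + sin(2*z)*sinh(2*sin(2*z)) + 4*cos(2*z)^2*cosh(sin(2*z)) + cos(2*z)^2*cosh(2*sin(2*z)) + 3*cos(2*z)^2)/(3*sinh(sin(2*z))^3)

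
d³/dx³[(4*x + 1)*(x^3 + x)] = 96*x + 6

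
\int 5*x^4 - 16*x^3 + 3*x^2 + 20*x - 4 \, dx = x^5 - 4*x^4 + x^3 + 10*x^2 - 4*x + C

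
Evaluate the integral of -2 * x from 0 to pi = -pi^2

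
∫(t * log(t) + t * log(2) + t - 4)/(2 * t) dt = (t - 4)*log(2*t)/2 + C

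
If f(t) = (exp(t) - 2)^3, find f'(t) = 3*exp(3*t) - 12*exp(2*t) + 12*exp(t)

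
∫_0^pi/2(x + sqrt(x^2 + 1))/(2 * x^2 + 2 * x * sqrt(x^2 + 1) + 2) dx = log(pi/2 + sqrt(1 + pi^2/4))/2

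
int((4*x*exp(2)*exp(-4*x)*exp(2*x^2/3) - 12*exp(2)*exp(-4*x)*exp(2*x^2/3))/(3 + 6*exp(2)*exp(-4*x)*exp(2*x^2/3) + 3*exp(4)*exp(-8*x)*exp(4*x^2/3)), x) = exp(2*x^2/3 - 4*x + 2)/(exp(2*x^2/3 - 4*x + 2) + 1) + C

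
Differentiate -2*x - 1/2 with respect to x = -2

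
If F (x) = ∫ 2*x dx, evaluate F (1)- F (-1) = 0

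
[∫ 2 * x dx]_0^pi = pi^2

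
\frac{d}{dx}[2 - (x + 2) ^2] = -2*x - 4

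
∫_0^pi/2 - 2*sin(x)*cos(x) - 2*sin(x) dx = -3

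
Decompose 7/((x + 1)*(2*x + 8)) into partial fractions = -7/(6*(x + 4)) + 7/(6*(x + 1))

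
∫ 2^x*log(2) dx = 2^x + C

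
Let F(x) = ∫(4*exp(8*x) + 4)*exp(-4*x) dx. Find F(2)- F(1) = -exp(4) - exp(-8) + exp(-4) + exp(8)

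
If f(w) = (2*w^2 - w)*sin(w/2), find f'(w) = w^2*cos(w/2) + 4*w*sin(w/2) - w*cos(w/2)/2 - sin(w/2)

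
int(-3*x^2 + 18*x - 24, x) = -x^3 + 9*x^2 - 24*x + C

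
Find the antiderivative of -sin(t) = cos(t) + C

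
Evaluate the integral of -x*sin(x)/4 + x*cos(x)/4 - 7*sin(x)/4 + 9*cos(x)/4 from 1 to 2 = sqrt(2)*(-9*sin(pi/4 + 1) + 10*sin(pi/4 + 2))/4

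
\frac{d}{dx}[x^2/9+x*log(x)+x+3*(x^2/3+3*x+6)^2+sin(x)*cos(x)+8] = 4*x^3/3 + 18*x^2 + 704*x/9 + log(x) + cos(2*x) + 110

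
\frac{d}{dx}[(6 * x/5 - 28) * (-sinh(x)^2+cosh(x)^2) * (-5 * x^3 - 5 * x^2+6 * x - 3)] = -24*x^3 + 402*x^2 + 1472*x/5 - 858/5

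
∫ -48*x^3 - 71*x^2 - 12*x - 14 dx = -12*x^4 - 71*x^3/3 - 6*x^2 - 14*x + C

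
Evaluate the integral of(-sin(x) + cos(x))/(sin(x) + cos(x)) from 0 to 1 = log(cos(1) + sin(1))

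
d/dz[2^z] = 2^z*log(2)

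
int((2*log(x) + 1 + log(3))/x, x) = (log(x) + 1)*log(3*x) + C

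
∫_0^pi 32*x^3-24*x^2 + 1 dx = -2*pi^2 + pi + 2*(-pi + 2*pi^2)^2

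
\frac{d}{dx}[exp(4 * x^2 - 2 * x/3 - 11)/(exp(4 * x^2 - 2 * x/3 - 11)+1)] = (24*x*exp(-4*x^2 + 8*x/3 + 11) - 2*exp(-4*x^2 + 8*x/3 + 11))/(3*exp(22)*exp(10*x/3)*exp(-8*x^2) + 6*exp(11)*exp(8*x/3)*exp(-4*x^2) + 3*exp(2*x))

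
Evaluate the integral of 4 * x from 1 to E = -2 + 2*exp(2)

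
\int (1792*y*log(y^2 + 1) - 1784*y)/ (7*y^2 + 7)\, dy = 4*(112*log(y^2 + 1) - 223)*log(y^2 + 1)/7 + C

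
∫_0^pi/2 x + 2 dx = -2 + (pi/2 + 2)^2/2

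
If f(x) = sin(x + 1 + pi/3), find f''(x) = -sin(x + 1 + pi/3)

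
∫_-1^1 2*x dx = 0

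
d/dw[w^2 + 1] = 2*w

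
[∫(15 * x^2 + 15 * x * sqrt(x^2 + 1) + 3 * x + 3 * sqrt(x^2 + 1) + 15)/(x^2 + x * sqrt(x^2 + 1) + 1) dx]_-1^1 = -3*log(-1 + sqrt(2)) + 3*log(1 + sqrt(2)) + 30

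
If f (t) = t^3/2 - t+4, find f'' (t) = 3*t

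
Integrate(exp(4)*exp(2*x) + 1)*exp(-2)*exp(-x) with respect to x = 2*sinh(x + 2) + C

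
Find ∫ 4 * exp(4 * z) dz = exp(4*z) + C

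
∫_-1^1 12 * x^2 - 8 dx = -8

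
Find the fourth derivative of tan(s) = 24*tan(s)^5 + 40*tan(s)^3 + 16*tan(s)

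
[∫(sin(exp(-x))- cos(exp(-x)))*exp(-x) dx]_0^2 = sqrt(2)*(-sin(pi/4 + 1) + sin(exp(-2) + pi/4))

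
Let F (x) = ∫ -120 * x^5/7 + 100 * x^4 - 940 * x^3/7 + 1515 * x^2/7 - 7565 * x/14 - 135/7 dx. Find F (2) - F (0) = -4355/7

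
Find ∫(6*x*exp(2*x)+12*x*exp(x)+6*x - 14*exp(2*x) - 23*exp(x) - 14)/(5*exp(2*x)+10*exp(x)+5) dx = (-(exp(x) + 1)*(-3*x^2 + 14*x + 30)/5 + exp(x))/(exp(x) + 1) + C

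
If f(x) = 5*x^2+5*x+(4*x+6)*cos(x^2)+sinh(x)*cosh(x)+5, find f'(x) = -8*x^2*sin(x^2) - 12*x*sin(x^2) + 10*x + 4*cos(x^2) + cosh(2*x) + 5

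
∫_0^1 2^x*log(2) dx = 1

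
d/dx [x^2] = 2*x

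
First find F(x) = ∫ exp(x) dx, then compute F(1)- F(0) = -1 + E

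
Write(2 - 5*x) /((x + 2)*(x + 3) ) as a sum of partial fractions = -17/(x + 3) + 12/(x + 2)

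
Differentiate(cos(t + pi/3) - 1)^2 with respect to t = 2*sin(t + pi/3) - cos(2*t + pi/6)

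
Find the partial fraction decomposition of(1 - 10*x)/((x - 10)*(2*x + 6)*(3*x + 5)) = -159/(280*(3*x + 5)) + 31/(104*(x + 3)) - 99/(910*(x - 10))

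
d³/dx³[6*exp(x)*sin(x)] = 12*sqrt(2)*exp(x)*cos(x + pi/4)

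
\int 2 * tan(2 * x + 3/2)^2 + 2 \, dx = tan(2*x + 3/2) + C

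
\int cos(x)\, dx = sin(x) + C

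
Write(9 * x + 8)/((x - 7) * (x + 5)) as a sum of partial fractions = 37/(12*(x + 5)) + 71/(12*(x - 7))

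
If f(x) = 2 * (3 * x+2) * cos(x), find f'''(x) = 6*x*sin(x) + 4*sin(x) - 18*cos(x)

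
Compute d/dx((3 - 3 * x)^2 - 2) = 18*x - 18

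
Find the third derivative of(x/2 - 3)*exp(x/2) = x*exp(x/2)/16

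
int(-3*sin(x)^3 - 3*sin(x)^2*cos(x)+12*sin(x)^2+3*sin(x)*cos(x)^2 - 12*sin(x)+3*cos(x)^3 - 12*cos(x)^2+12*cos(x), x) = (sqrt(2)*sin(x + pi/4) - 2)^3 + C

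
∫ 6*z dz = 3*z^2 + C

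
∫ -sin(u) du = cos(u) + C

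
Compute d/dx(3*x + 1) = 3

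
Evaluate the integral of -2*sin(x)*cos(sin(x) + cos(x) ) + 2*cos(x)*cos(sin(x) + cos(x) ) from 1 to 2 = -2*sin(cos(1) + sin(1)) + 2*sin(cos(2) + sin(2))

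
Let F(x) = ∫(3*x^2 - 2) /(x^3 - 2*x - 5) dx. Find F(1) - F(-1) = -log(4) + log(6)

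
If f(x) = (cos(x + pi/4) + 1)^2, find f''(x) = 2*sin(2*x) - 2*cos(x + pi/4)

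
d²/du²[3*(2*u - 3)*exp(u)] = 6*u*exp(u) + 3*exp(u)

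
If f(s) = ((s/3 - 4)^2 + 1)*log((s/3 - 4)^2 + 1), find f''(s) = (2*s^2*log(s^2/9 - 8*s/3 + 17) + 6*s^2 - 48*s*log(s^2/9 - 8*s/3 + 17) - 144*s + 306*log(s^2/9 - 8*s/3 + 17) + 882)/(9*s^2 - 216*s + 1377)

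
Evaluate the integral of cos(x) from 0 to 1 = sin(1)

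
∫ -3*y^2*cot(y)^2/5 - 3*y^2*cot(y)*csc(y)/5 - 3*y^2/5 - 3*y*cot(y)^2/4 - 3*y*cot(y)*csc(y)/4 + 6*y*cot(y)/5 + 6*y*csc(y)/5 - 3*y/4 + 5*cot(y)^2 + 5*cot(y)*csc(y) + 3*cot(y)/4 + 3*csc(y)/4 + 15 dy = 10*y + (cot(y) + csc(y))*(3*y^2/5 + 3*y/4 - 5) + C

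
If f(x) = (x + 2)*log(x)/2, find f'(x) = (x*log(x) + x + 2)/(2*x)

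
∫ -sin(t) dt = cos(t) + C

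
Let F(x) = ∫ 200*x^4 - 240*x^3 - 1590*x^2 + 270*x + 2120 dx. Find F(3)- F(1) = -3580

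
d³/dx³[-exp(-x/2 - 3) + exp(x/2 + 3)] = (exp(x + 6) + 1)*exp(-x/2 - 3)/8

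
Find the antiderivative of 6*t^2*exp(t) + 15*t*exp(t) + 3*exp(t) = 3*t*(2*t + 1)*exp(t) + C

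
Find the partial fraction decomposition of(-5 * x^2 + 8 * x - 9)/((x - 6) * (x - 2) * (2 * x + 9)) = -15/(7*(2*x + 9)) + 1/(4*(x - 2)) - 47/(28*(x - 6))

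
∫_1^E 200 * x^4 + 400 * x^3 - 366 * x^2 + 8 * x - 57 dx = 5 - 5*(-3 + 2*exp(2) + 6*E)*(-4*exp(3) + E/5 + 2 + 2*exp(2))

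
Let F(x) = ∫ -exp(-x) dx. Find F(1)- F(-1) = -E + exp(-1)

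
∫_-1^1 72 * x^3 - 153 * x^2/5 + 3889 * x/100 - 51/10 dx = -153/5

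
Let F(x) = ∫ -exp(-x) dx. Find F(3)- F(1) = -exp(-1) + exp(-3)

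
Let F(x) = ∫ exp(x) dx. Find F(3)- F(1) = -E + exp(3)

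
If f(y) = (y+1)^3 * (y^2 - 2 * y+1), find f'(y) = 5*y^4 + 4*y^3 - 6*y^2 - 4*y + 1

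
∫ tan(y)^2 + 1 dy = tan(y) + C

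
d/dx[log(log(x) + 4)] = 1/(x*log(x) + 4*x)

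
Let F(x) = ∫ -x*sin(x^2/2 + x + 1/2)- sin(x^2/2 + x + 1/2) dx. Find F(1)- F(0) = -cos(1/2) + cos(2)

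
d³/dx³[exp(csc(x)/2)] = (1/2 + 3/(4*sin(x)) - 3/sin(x)^2 - 3/(2*sin(x)^3) - cos(x)^2/(8*sin(x)^4))*exp(1/(2*sin(x)))*cos(x)/sin(x)^2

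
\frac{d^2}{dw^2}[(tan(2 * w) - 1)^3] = 48*tan(2*w)^5 - 72*tan(2*w)^4 + 96*tan(2*w)^3 - 96*tan(2*w)^2 + 48*tan(2*w) - 24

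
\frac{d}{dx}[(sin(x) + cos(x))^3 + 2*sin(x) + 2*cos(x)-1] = sqrt(2)*(3*sin(3*x + pi/4) + 7*cos(x + pi/4))/2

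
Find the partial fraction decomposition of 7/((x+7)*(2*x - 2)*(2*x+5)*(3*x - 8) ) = 189/(8990*(3*x - 8)) + 4/(279*(2*x + 5)) - 7/(4176*(x + 7)) - 1/(80*(x - 1))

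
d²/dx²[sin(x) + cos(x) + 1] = -sin(x) - cos(x)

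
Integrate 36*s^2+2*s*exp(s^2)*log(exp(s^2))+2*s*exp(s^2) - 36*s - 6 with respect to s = s^2*exp(s^2) + 6*(s + 1)*(2*s^2 - 5*s + 4) + C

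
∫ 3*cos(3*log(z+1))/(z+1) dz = sin(3*log(z + 1)) + C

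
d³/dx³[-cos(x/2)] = -sin(x/2)/8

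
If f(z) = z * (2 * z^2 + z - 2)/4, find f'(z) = 3*z^2/2 + z/2 - 1/2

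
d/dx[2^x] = 2^x*log(2)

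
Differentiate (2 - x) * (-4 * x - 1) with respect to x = 8*x - 7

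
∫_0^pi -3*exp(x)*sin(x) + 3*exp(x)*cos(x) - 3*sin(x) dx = -3*exp(pi) - 9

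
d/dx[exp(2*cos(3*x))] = -6*exp(2*cos(3*x))*sin(3*x)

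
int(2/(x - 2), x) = 2*log(x/2 - 1) + C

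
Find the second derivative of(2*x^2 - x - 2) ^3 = 240*x^4 - 240*x^3 - 216*x^2 + 138*x + 36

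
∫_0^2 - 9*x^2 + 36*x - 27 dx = -6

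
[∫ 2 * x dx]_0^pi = pi^2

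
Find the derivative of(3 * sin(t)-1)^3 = 9*(3*sin(t) - 1)^2*cos(t)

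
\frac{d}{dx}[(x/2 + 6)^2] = x/2 + 6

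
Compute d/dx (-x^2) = -2*x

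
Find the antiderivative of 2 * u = u^2 + C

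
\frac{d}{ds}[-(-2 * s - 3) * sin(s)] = 2*s*cos(s) + 2*sin(s) + 3*cos(s)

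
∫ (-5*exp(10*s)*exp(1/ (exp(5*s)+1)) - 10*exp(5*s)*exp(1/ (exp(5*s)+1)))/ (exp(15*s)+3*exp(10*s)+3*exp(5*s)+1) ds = exp(1/(exp(5*s) + 1))/(exp(5*s) + 1) + C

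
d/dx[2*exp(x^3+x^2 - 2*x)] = 6*x^2*exp(x^3 + x^2 - 2*x) + 4*x*exp(x^3 + x^2 - 2*x) - 4*exp(x^3 + x^2 - 2*x)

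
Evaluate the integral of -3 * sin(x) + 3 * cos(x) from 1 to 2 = 3*sqrt(2)*(-sin(pi/4 + 1) + sin(pi/4 + 2))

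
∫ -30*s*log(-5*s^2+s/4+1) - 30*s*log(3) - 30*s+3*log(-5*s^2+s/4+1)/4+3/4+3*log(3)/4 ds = 3*(-20*s^2 + s + 4)*log(-15*s^2 + 3*s/4 + 3)/4 + C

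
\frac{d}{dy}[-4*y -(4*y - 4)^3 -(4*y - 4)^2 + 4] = -192*y^2 + 352*y - 164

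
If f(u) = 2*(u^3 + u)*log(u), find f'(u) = 6*u^2*log(u) + 2*u^2 + 2*log(u) + 2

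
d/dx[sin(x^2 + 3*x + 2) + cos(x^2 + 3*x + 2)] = -2*x*sin(x^2 + 3*x + 2) + 2*x*cos(x^2 + 3*x + 2) - 3*sin(x^2 + 3*x + 2) + 3*cos(x^2 + 3*x + 2)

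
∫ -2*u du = -u^2 + C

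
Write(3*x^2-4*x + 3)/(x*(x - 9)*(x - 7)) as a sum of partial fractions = -61/(7*(x - 7)) + 35/(3*(x - 9)) + 1/(21*x)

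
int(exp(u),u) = exp(u) + C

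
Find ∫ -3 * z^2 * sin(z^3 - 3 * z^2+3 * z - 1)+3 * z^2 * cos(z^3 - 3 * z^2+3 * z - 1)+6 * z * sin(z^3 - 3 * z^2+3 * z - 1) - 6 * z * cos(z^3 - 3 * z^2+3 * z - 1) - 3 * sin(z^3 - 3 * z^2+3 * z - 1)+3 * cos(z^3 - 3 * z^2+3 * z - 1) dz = sin((z - 1)^3) + cos((z - 1)^3) + C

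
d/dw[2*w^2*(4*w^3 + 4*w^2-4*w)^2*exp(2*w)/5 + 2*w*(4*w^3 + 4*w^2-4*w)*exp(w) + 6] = 64*w^8*exp(2*w)/5 + 384*w^7*exp(2*w)/5 + 384*w^6*exp(2*w)/5 - 64*w^5*exp(2*w) - 256*w^4*exp(2*w)/5 + 8*w^4*exp(w) + 128*w^3*exp(2*w)/5 + 40*w^3*exp(w) + 16*w^2*exp(w) - 16*w*exp(w)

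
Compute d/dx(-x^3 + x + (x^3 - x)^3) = 9*x^8 - 21*x^6 + 15*x^4 - 6*x^2 + 1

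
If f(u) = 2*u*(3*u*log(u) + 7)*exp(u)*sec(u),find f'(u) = 2*(3*u^2*log(u)*sin(u)/cos(u) + 3*u^2*log(u) + 6*u*log(u) + 7*u*sin(u)/cos(u) + 10*u + 7)*exp(u)/cos(u)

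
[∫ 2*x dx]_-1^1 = 0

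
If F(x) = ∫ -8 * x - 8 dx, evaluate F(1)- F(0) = -12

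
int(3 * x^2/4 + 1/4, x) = x^3/4 + x/4 + C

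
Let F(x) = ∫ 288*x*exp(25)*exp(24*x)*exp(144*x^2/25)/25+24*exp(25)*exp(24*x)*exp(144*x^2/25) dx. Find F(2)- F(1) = -exp(1369/25) + exp(2401/25)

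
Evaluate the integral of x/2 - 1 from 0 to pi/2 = -1 + (-1 + pi/4)^2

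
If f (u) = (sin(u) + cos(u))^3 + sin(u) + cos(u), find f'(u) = sqrt(2)*(3*sin(3*u + pi/4) + 5*cos(u + pi/4))/2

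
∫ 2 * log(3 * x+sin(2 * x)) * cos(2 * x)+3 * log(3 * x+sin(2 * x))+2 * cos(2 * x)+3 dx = (3*x + sin(2*x))*log(3*x + sin(2*x)) + C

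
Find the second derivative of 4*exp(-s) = 4*exp(-s)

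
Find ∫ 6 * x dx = 3*x^2 + C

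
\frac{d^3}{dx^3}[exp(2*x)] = 8*exp(2*x)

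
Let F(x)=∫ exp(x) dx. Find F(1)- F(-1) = E - exp(-1)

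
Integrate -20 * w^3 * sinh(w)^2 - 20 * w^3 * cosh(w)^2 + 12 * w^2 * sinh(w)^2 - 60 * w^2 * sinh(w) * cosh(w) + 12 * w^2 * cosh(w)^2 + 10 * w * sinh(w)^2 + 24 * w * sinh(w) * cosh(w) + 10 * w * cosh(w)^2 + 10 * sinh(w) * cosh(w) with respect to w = w*(-10*w^2 + 6*w + 5)*sinh(2*w) + C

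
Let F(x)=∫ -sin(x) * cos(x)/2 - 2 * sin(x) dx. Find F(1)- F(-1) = 0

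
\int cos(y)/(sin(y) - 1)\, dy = log(1 - sin(y)) + C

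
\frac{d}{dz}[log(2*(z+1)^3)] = 3/(z + 1)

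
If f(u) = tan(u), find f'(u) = cos(u)^(-2)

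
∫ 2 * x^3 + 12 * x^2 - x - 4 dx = x^4/2 + 4*x^3 - x^2/2 - 4*x + C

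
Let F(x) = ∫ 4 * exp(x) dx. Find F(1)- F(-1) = -4*exp(-1) + 4*E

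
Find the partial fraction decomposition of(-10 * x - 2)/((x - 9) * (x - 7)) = 36/(x - 7) - 46/(x - 9)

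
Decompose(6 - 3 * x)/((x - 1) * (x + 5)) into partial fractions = -7/(2*(x + 5)) + 1/(2*(x - 1))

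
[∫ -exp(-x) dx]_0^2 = -1 + exp(-2)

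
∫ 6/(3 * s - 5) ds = 2*log(5 - 3*s) + C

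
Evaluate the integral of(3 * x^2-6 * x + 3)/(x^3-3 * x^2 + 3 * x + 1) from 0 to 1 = log(2)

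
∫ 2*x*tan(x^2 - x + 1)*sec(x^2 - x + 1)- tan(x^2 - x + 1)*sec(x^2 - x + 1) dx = sec(x^2 - x + 1) + C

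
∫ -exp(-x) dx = exp(-x) + C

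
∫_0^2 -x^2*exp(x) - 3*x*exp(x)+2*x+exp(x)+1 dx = 4 - 4*exp(2)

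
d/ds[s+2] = 1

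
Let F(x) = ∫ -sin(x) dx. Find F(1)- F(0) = -1 + cos(1)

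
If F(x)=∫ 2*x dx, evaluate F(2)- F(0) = 4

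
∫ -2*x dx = -x^2 + C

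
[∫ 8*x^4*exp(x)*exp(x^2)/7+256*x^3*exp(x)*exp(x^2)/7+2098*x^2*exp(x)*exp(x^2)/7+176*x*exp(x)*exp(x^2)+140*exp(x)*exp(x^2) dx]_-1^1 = 858/7 + 1110*exp(2)/7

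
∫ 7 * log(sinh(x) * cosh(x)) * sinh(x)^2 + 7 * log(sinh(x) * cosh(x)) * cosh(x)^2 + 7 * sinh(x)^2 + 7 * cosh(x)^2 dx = 7*log(sinh(2*x)/2)*sinh(2*x)/2 + C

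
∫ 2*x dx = x^2 + C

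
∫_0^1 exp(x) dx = -1 + E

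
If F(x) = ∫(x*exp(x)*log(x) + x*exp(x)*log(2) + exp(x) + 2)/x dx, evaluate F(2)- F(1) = -(2 + E)*log(2) + (2 + exp(2))*log(4)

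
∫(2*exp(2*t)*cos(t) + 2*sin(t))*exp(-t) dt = 2*sqrt(2)*sin(t + pi/4)*sinh(t) + C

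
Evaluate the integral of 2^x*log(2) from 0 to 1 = 1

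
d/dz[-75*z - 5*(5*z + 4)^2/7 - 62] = -250*z/7 - 725/7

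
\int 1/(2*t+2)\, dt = log(t + 1)/2 + C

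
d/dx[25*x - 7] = 25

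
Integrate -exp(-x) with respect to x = exp(-x) + C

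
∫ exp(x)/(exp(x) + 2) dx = log(exp(x) + 2) + C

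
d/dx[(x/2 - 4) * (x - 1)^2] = 3*x^2/2 - 10*x + 17/2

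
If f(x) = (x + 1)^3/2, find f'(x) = 3*x^2/2 + 3*x + 3/2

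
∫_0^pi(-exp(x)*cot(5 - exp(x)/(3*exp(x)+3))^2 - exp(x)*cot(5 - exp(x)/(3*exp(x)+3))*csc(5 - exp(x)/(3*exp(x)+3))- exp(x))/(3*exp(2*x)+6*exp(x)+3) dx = csc(29/6) + cot(29/6) - cot(-exp(pi)/(3*(1 + exp(pi))) + 5) - csc(-exp(pi)/(3*(1 + exp(pi))) + 5)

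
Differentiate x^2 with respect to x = 2*x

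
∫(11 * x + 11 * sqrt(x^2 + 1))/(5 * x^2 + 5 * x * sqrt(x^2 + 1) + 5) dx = 11*log(x + sqrt(x^2 + 1))/5 + C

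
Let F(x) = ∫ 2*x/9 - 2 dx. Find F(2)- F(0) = -32/9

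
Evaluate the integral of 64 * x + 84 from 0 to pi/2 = -50 + 2*pi + 2*(5 + 2*pi)^2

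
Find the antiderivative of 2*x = x^2 + C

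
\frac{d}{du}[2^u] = 2^u*log(2)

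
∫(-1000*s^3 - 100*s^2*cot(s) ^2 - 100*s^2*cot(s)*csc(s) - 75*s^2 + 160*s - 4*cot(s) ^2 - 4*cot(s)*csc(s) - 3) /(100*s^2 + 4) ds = -5*s^2 + s/4 + log(25*s^2 + 1) + cot(s) + csc(s) + C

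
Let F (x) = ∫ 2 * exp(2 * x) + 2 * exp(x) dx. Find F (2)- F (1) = -(1 + E)^2 + (1 + exp(2))^2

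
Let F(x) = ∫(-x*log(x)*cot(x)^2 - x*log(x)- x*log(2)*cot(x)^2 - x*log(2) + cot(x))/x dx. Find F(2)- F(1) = log(4)*cot(2) - log(2)*cot(1)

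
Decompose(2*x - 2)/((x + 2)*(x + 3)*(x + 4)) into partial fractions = -5/(x + 4) + 8/(x + 3) - 3/(x + 2)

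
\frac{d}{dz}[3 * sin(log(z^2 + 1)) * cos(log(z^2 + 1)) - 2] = (-12*z*sin(log(z^2 + 1))^2 + 6*z)/(z^2 + 1)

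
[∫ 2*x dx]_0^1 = 1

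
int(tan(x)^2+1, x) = tan(x) + C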